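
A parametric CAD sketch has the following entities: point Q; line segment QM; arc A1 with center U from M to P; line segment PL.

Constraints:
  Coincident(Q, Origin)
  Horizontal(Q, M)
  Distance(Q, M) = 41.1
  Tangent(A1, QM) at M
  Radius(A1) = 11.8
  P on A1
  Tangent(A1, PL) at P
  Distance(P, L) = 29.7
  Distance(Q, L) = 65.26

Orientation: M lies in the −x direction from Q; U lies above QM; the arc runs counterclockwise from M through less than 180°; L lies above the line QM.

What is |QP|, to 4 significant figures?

36.83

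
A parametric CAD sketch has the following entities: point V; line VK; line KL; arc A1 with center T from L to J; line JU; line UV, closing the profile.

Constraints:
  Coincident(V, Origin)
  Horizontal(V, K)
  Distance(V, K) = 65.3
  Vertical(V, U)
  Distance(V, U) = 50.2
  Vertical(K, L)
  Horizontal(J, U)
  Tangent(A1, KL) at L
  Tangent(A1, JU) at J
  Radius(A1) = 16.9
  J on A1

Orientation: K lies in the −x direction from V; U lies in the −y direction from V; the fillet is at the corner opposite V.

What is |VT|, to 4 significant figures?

58.75

V is at the origin; VK is horizontal with |VK| = 65.3 and K on the −x side, so K = (-65.30, 0.000). V and U share the same x with |VU| = 50.2 and U on the −y side, so U = (0.000, -50.20). The virtual corner opposite V is at (-65.30, -50.20). A1 meets KL tangentially, so TL is at right angles to KL and tangency of A1 to JU means the radius TJ is perpendicular to JU, with radius 16.9, so the center T sits 16.9 in from both sides at T = (-48.40, -33.30). Then |VT| = |T − V| = 58.75.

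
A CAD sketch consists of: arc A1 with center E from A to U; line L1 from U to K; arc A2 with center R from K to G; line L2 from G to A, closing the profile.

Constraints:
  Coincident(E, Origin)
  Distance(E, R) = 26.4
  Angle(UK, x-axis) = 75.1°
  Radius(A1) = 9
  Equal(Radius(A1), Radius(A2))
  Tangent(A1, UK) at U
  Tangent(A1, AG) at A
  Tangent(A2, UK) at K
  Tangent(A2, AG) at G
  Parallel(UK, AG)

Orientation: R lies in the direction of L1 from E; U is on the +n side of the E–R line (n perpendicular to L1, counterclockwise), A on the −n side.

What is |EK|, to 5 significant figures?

27.892

Tangency of A1 to both parallel lines with radius 9.0 puts U and A at E ± 9.0·n: U = (-8.6974, 2.3142), A = (8.6974, -2.3142). Equal radii place K and G the same way about R: K = R + 9.0·n = (-1.9091, 27.827), G = R − 9.0·n = (15.486, 23.198). Then |EK| = |K − E| = 27.892.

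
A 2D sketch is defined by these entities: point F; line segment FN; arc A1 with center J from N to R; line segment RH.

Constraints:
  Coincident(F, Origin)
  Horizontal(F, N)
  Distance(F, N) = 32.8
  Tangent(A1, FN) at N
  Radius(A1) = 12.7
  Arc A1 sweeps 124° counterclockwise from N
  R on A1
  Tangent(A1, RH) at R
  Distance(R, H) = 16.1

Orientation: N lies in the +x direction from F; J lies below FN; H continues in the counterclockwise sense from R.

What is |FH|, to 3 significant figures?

45.6

On A1, N sits at bearing 90° from J; a 124° counterclockwise sweep puts R at bearing 214°, so R = J + 12.7·(cos 214°, sin 214°) = (22.3, -19.8). A1 meets RH tangentially, so JR is at right angles to RH, so RH runs along (−sin 214°, cos 214°); with |RH| = 16.1, H = (31.3, -33.1). Then |FH| = |H − F| = 45.6.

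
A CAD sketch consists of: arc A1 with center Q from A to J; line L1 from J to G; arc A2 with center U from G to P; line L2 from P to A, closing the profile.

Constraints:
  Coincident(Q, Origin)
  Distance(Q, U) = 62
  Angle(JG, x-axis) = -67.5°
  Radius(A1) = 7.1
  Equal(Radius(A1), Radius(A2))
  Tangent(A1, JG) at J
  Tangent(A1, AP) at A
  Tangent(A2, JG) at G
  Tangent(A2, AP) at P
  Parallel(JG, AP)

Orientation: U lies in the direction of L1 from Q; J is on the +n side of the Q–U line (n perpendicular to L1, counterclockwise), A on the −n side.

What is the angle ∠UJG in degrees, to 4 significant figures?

6.533°

The slot axis is L1's direction at -67.5°, so u = (cos -67.5°, sin -67.5°) = (0.3827, -0.9239) and n = (−sin -67.5°, cos -67.5°) = (0.9239, 0.3827). Q is at the origin and U lies 62.0 along u from Q, so U = 62.0·u = (23.73, -57.28). Tangency of A1 to both parallel lines with radius 7.1 puts J and A at Q ± 7.1·n: J = (6.560, 2.717), A = (-6.560, -2.717). Equal radii place G and P the same way about U: G = U + 7.1·n = (30.29, -54.56), P = U − 7.1·n = (17.17, -60.00). Then cos ∠UJG = JU·JG / (|JU||JG|), giving 6.533°.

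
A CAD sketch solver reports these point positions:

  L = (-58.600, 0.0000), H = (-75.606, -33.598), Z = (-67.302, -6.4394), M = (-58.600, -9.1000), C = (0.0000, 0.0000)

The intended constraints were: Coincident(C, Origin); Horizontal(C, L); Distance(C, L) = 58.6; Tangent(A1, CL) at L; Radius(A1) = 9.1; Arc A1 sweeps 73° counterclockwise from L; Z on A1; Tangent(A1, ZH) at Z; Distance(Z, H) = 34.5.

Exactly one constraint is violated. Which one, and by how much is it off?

Distance(Z, H) = 34.5 — off by 6.10.

C = (0.00, 0.00) ✓; C.y = 0.00, L.y = 0.00 ✓; |CL| = 58.60 ✓; ∠(ML, LC) = 90.00° ✓; |ML| = 9.100 ✓; bearing(M→Z) − bearing(M→L) = 73.00° ✓; |MZ| = 9.100 ✓; ∠(MZ, ZH) = 90.00° ✓; |ZH| = 28.40 ✗.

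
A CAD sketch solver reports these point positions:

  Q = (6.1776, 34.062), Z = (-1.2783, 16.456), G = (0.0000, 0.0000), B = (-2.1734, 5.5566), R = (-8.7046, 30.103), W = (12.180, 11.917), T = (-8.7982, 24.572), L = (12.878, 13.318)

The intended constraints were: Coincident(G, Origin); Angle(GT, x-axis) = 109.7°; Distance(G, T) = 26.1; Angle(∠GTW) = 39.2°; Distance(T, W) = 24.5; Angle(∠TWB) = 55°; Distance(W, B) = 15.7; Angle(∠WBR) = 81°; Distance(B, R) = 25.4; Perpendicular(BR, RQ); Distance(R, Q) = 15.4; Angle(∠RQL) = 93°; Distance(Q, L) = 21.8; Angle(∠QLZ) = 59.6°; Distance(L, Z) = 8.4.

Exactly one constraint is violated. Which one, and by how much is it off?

Distance(L, Z) = 8.4 — off by 6.10.

G = (0.00, 0.00) ✓; GT at 109.7° ✓; |GT| = 26.10 ✓; ∠GTW = 39.20° ✓; |TW| = 24.50 ✓; ∠TWB = 55.00° ✓; |WB| = 15.70 ✓; ∠WBR = 81.00° ✓; |BR| = 25.40 ✓; ∠(BR, RQ) = 90.00° ✓; |RQ| = 15.40 ✓; ∠RQL = 93.00° ✓; |QL| = 21.80 ✓; ∠QLZ = 59.60° ✓; |LZ| = 14.50 ✗.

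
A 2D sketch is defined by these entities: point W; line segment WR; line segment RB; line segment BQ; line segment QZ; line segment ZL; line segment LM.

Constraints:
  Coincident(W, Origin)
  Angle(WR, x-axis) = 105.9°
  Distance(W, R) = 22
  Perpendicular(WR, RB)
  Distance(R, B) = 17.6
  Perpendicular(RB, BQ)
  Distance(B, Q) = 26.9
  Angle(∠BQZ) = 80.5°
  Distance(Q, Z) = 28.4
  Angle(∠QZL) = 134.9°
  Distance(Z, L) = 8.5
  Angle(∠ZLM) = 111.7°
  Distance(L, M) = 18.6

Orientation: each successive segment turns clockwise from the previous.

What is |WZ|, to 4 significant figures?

10.41

W is at the origin; WR runs at 105.9° with length 22.0, so R = (-6.027, 21.16). WR is perpendicular to RB, so RB runs at 15.90°; with |RB| = 17.6, B = (10.90, 25.98). RB ⟂ BQ, so BQ runs at -74.10°; with |BQ| = 26.9, Q = (18.27, 0.1091). ∠BQZ = 80.5° gives QZ at -173.6° from the x-axis; with |QZ| = 28.4, Z = (-9.954, -3.057). Then |WZ| = |Z − W| = 10.41.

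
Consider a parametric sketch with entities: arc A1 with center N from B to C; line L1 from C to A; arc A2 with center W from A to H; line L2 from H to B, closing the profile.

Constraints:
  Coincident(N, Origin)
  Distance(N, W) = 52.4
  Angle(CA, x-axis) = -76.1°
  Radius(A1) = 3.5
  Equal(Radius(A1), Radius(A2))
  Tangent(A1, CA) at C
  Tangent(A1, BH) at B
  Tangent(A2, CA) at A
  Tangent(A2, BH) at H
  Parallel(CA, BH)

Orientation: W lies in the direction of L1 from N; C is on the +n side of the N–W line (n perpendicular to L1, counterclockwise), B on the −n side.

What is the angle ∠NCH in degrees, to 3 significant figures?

82.4°

The slot axis is L1's direction at -76.1°, so u = (cos -76.1°, sin -76.1°) = (0.240, -0.971) and n = (−sin -76.1°, cos -76.1°) = (0.971, 0.240). N is at the origin and W lies 52.4 along u from N, so W = 52.4·u = (12.6, -50.9). Tangency of A1 to both parallel lines with radius 3.5 puts C and B at N ± 3.5·n: C = (3.40, 0.841), B = (-3.40, -0.841). Equal radii place A and H the same way about W: A = W + 3.5·n = (16.0, -50.0), H = W − 3.5·n = (9.19, -51.7). Then cos ∠NCH = CN·CH / (|CN||CH|), giving 82.4°.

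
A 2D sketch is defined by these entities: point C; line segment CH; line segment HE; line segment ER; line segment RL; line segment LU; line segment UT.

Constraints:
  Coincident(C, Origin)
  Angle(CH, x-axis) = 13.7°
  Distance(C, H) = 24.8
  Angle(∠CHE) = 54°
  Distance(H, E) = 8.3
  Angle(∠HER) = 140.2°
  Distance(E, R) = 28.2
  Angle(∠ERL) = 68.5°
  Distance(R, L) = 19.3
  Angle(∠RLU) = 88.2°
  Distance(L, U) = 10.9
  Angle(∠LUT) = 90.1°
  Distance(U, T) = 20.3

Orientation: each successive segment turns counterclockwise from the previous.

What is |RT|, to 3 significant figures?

10.4

∠RLU = 88.2° gives LU at 22.8° from the x-axis; with |LU| = 10.9, U = (6.53, -2.31). ∠LUT = 90.1° gives UT at 113° from the x-axis; with |UT| = 20.3, T = (-1.30, 16.4). Then |RT| = |T − R| = 10.4.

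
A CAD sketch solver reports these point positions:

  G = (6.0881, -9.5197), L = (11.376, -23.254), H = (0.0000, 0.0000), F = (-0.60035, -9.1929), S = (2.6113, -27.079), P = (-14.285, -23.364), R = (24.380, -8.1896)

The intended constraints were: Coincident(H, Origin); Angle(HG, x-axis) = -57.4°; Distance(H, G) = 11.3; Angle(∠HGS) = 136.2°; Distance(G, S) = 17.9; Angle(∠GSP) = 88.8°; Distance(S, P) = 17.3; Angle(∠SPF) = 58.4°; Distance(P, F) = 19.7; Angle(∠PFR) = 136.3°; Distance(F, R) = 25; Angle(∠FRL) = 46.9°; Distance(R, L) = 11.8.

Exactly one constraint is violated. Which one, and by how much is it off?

Distance(R, L) = 11.8 — off by 8.10.

H = (0.00, 0.00) ✓; HG at -57.40° ✓; |HG| = 11.30 ✓; ∠HGS = 136.2° ✓; |GS| = 17.90 ✓; ∠GSP = 88.80° ✓; |SP| = 17.30 ✓; ∠SPF = 58.40° ✓; |PF| = 19.70 ✓; ∠PFR = 136.3° ✓; |FR| = 25.00 ✓; ∠FRL = 46.90° ✓; |RL| = 19.90 ✗.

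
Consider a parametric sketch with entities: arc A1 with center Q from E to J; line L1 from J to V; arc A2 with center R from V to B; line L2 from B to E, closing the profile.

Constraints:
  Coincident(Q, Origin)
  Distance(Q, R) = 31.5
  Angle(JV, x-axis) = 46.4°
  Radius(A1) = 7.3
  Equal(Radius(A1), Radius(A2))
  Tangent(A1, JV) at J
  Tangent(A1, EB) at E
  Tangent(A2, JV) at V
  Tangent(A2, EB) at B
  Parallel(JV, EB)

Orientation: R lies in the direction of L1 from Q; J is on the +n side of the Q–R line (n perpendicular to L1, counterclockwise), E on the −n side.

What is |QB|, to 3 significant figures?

32.3

The slot axis is L1's direction at 46.4°, so u = (cos 46.4°, sin 46.4°) = (0.690, 0.724) and n = (−sin 46.4°, cos 46.4°) = (-0.724, 0.690). Q is at the origin and R lies 31.5 along u from Q, so R = 31.5·u = (21.7, 22.8). Tangency of A1 to both parallel lines with radius 7.3 puts J and E at Q ± 7.3·n: J = (-5.29, 5.03), E = (5.29, -5.03). Equal radii place V and B the same way about R: V = R + 7.3·n = (16.4, 27.8), B = R − 7.3·n = (27.0, 17.8). Then |QB| = |B − Q| = 32.3.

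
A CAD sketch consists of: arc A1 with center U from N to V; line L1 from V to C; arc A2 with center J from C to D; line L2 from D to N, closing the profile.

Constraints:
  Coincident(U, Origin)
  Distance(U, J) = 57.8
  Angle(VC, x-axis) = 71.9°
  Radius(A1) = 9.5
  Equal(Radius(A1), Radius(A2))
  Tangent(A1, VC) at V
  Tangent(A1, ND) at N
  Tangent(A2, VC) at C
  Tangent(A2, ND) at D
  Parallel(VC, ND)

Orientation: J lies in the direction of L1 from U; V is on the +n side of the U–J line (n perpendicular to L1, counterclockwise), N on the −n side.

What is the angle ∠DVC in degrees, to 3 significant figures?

18.2°

The slot axis is L1's direction at 71.9°, so u = (cos 71.9°, sin 71.9°) = (0.311, 0.951) and n = (−sin 71.9°, cos 71.9°) = (-0.951, 0.311). U is at the origin and J lies 57.8 along u from U, so J = 57.8·u = (18.0, 54.9). Tangency of A1 to both parallel lines with radius 9.5 puts V and N at U ± 9.5·n: V = (-9.03, 2.95), N = (9.03, -2.95). Equal radii place C and D the same way about J: C = J + 9.5·n = (8.93, 57.9), D = J − 9.5·n = (27.0, 52.0). Then cos ∠DVC = VD·VC / (|VD||VC|), giving 18.2°.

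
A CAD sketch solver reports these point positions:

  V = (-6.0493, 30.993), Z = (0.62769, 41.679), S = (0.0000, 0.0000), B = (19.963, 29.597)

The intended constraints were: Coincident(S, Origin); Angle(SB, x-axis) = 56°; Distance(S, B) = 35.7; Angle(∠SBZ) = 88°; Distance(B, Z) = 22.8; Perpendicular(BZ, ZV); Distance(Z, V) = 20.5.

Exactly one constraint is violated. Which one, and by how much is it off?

Distance(Z, V) = 20.5 — off by 7.90.

S = (0.00, 0.00) ✓; SB at 56.00° ✓; |SB| = 35.70 ✓; ∠SBZ = 88.00° ✓; |BZ| = 22.80 ✓; ∠(BZ, ZV) = 90.00° ✓; |ZV| = 12.60 ✗.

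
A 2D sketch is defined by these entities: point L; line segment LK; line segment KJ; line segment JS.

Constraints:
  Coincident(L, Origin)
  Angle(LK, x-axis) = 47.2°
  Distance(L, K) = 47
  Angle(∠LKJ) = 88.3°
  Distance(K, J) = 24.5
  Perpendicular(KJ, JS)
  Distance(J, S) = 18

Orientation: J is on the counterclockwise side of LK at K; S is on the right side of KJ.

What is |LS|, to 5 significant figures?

68.965

L is at the origin; LK runs at 47.2° with length 47.0, so K = 47.0·(cos 47.2°, sin 47.2°) = (31.934, 34.485). ∠LKJ = 88.3°, so KJ runs at 47.2° + (180° − 88.3°) = 138.90° from the x-axis; with |KJ| = 24.5, J = K + 24.5·(cos 138.90°, sin 138.90°) = (13.471, 50.591). KJ is perpendicular to JS; with |JS| = 18.0 on the right of KJ, S = J + 18.0·(0.65738, 0.75356) = (25.304, 64.155). Then |LS| = |S − L| = 68.965.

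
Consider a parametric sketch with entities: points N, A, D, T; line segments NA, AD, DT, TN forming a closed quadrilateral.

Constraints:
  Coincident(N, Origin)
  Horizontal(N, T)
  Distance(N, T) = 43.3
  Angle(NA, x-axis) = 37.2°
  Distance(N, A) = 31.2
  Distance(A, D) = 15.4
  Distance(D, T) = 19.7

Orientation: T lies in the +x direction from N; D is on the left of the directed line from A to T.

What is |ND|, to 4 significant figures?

44.70

Checks: |NT| = 43.30 ✓; |NA| = 31.20 ✓; |AD| = 15.40 ✓; |DT| = 19.70 ✓.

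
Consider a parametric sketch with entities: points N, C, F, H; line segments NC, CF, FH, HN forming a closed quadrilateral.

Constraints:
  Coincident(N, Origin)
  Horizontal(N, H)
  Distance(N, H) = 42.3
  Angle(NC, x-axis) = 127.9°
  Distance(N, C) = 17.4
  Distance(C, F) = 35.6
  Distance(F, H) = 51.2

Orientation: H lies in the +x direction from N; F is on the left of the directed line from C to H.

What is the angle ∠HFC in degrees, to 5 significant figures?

75.828°

N is at the origin; NH is horizontal with |NH| = 42.3 and H in +x, so H = (42.3, 0). NC runs at 127.9° with |NC| = 17.4, so C = (-10.689, 13.730). F is determined by |CF| = 35.6 and |FH| = 51.2 together: it lies at the intersection of circle(C, 35.6) and circle(H, 51.2). With |CH| = 54.738, the foot of the radical line on CH is 15.001 from C and the perpendicular offset is √(35.6² − 15.001²) = 32.285. Taking the left-of-CH solution: F = (11.931, 41.221).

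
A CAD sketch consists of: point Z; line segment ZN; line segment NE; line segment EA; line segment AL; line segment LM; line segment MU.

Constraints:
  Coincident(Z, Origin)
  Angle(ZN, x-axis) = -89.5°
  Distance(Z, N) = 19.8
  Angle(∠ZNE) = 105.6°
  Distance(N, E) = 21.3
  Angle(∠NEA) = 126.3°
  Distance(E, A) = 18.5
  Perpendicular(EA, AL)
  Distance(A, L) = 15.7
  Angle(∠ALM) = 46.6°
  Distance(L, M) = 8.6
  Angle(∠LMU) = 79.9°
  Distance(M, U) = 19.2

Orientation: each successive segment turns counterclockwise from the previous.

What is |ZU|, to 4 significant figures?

44.39

Z is at the origin; ZN runs at -89.5° with length 19.8, so N = (0.1728, -19.80). ∠ZNE = 105.6° gives NE at -15.10° from the x-axis; with |NE| = 21.3, E = (20.74, -25.35). ∠NEA = 126.3° gives EA at 38.60° from the x-axis; with |EA| = 18.5, A = (35.20, -13.81). The perpendicularity gives AL at right angles to EA, so AL runs at 128.6°; with |AL| = 15.7, L = (25.40, -1.536). ∠ALM = 46.6° gives LM at -98.00° from the x-axis; with |LM| = 8.6, M = (24.20, -10.05). ∠LMU = 79.9° gives MU at 2.100° from the x-axis; with |MU| = 19.2, U = (43.39, -9.349). Then |ZU| = |U − Z| = 44.39.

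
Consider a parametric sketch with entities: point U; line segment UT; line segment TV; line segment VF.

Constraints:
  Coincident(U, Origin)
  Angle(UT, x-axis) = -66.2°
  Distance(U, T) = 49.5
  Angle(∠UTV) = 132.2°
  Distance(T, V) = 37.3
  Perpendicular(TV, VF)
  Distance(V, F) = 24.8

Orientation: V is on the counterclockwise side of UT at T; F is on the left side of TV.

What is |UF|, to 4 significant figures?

71.54

∠UTV = 132.2°, so TV runs at -66.2° + (180° − 132.2°) = -18.40° from the x-axis; with |TV| = 37.3, V = T + 37.3·(cos -18.40°, sin -18.40°) = (55.37, -57.06). TV ⟂ VF; with |VF| = 24.8 on the left of TV, F = V + 24.8·(0.3156, 0.9489) = (63.20, -33.53). Then |UF| = |F − U| = 71.54.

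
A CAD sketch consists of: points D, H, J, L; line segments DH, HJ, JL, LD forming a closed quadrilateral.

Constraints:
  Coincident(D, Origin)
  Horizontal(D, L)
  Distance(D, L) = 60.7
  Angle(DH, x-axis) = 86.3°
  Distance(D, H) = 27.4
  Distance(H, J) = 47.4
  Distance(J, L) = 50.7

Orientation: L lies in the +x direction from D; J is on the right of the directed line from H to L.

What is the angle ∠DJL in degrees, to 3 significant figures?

105°

Checks: |HJ| = 47.40 ✓; |JL| = 50.70 ✓.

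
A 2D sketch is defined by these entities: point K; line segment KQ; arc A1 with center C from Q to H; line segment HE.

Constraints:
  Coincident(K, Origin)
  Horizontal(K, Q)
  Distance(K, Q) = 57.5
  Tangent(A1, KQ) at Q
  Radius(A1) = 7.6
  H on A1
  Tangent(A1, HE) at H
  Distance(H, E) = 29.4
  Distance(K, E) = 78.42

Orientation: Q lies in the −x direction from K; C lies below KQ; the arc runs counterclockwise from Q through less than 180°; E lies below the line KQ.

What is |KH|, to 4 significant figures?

65.29

K is at the origin; KQ is horizontal with |KQ| = 57.5 and Q on the −x side, so Q = (-57.50, 0.000). Tangency of A1 to KQ means the radius CQ is perpendicular to KQ, so C = Q + (0, -7.6) = (-57.50, -7.600). Since CH ⟂ HE (tangency), |CE| = √(7.6² + 29.4²) = 30.37 regardless of where H sits on A1. So E lies on both circle(K, 78.42) and circle(C, 30.37); the below-KQ intersection is E = (-70.05, -35.25). H is the foot of the tangent from E: H = (-64.99, -6.291).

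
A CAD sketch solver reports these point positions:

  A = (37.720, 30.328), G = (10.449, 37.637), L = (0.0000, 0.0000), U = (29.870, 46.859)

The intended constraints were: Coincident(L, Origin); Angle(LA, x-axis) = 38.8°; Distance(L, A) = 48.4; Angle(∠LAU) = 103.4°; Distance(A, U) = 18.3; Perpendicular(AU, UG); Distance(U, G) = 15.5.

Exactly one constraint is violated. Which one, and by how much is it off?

Distance(U, G) = 15.5 — off by 6.00.

L = (0.00, 0.00) ✓; LA at 38.80° ✓; |LA| = 48.40 ✓; ∠LAU = 103.4° ✓; |AU| = 18.30 ✓; ∠(AU, UG) = 90.00° ✓; |UG| = 21.50 ✗.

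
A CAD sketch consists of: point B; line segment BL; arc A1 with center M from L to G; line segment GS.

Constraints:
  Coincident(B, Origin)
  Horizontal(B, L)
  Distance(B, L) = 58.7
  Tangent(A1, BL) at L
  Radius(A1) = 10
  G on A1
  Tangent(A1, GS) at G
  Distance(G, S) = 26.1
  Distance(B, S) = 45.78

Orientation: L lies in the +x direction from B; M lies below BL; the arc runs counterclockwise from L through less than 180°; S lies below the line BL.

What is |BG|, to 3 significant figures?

50.3

Checks: |MG| = 10.00 ✓; ∠(MG, GS) = 90.00° ✓; |GS| = 26.10 ✓; |BS| = 45.78 ✓.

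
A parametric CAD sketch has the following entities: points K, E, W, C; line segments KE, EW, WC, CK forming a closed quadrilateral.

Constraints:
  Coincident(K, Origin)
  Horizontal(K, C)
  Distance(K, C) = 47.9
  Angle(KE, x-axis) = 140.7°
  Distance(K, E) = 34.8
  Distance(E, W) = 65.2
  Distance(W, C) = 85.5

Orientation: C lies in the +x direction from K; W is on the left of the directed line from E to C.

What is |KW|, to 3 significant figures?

76.8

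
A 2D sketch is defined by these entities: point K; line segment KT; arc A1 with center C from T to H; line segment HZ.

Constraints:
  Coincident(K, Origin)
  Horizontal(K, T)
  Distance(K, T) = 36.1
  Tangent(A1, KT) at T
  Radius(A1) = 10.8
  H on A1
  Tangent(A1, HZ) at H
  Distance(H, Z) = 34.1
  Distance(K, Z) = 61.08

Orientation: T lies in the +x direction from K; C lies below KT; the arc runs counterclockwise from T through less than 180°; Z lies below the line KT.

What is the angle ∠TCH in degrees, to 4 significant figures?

113.4°

Checks: K.y = 0.00, T.y = 0.00 ✓; |CH| = 10.80 ✓; ∠(CH, HZ) = 90.00° ✓; |HZ| = 34.10 ✓; |KZ| = 61.08 ✓.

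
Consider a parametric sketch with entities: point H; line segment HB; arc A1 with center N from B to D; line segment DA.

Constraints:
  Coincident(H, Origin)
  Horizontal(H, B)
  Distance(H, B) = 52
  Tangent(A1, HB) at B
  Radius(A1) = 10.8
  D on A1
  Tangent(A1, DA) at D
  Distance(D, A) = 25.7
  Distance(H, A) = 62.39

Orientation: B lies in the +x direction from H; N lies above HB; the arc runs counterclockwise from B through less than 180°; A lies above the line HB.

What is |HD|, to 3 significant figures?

63.5

H is at the origin; HB is horizontal with |HB| = 52.0 and B on the +x side, so B = (52.0, 0.00). A1 meets HB tangentially, so NB is at right angles to HB, so N = B + (0, 10.8) = (52.0, 10.8). Since ND ⟂ DA (tangency), |NA| = √(10.8² + 25.7²) = 27.9 regardless of where D sits on A1. So A lies on both circle(H, 62.39) and circle(N, 27.9); the above-HB intersection is A = (49.1, 38.5). D is the foot of the tangent from A: D = (61.5, 16.0).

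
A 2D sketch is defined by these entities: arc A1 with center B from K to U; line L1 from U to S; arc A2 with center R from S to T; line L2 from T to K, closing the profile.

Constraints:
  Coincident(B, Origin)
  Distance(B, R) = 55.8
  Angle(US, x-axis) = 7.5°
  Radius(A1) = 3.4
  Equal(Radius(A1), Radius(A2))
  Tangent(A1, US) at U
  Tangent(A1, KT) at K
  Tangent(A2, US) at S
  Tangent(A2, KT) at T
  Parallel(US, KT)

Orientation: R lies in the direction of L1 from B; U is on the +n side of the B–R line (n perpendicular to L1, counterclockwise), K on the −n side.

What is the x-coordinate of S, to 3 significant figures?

54.9

The slot axis is L1's direction at 7.5°, so u = (cos 7.5°, sin 7.5°) = (0.991, 0.131) and n = (−sin 7.5°, cos 7.5°) = (-0.131, 0.991). B is at the origin and R lies 55.8 along u from B, so R = 55.8·u = (55.3, 7.28). Tangency of A1 to both parallel lines with radius 3.4 puts U and K at B ± 3.4·n: U = (-0.444, 3.37), K = (0.444, -3.37). Equal radii place S and T the same way about R: S = R + 3.4·n = (54.9, 10.7), T = R − 3.4·n = (55.8, 3.91). So S.x = 54.9.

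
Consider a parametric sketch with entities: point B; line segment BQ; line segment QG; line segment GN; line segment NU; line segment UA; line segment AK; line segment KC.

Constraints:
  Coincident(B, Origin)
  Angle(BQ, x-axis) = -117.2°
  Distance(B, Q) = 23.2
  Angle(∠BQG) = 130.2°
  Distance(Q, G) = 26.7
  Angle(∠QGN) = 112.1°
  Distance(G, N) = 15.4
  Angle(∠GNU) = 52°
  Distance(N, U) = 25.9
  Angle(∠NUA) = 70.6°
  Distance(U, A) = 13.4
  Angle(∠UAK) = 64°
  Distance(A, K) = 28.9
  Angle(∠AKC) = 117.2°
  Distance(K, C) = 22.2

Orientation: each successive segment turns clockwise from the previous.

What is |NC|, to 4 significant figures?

30.13

B is at the origin; BQ runs at -117.2° with length 23.2, so Q = (-10.60, -20.63). ∠BQG = 130.2° gives QG at -167.0° from the x-axis; with |QG| = 26.7, G = (-36.62, -26.64). ∠QGN = 112.1° gives GN at 125.1° from the x-axis; with |GN| = 15.4, N = (-45.48, -14.04). ∠GNU = 52.0° gives NU at -2.900° from the x-axis; with |NU| = 25.9, U = (-19.61, -15.35). ∠NUA = 70.6° gives UA at -112.3° from the x-axis; with |UA| = 13.4, A = (-24.69, -27.75). ∠UAK = 64.0° gives AK at 131.7° from the x-axis; with |AK| = 28.9, K = (-43.92, -6.171). ∠AKC = 117.2° gives KC at 68.90° from the x-axis; with |KC| = 22.2, C = (-35.93, 14.54). Then |NC| = |C − N| = 30.13.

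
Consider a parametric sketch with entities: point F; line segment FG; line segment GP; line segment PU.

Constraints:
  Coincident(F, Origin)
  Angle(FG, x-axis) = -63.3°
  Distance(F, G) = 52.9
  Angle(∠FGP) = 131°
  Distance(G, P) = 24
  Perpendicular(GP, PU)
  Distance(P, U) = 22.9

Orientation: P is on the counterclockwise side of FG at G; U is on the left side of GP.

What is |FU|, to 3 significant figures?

61.1

F is at the origin; FG runs at -63.3° with length 52.9, so G = 52.9·(cos -63.3°, sin -63.3°) = (23.8, -47.3). ∠FGP = 131.0°, so GP runs at -63.3° + (180° − 131.0°) = -14.3° from the x-axis; with |GP| = 24.0, P = G + 24.0·(cos -14.3°, sin -14.3°) = (47.0, -53.2). GP is perpendicular to PU; with |PU| = 22.9 on the left of GP, U = P + 22.9·(0.247, 0.969) = (52.7, -31.0). Then |FU| = |U − F| = 61.1.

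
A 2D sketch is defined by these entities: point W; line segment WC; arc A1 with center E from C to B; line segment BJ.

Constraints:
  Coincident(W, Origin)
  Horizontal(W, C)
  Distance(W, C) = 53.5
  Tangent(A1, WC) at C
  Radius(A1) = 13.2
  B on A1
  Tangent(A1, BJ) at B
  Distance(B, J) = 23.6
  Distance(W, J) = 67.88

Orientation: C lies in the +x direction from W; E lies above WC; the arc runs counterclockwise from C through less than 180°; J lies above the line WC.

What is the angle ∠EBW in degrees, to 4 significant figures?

10.37°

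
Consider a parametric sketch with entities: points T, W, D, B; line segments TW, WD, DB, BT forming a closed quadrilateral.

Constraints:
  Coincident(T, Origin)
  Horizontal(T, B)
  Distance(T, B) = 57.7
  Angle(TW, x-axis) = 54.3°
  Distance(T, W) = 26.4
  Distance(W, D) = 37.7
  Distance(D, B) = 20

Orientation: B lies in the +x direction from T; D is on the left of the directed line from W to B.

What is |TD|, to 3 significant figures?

56.5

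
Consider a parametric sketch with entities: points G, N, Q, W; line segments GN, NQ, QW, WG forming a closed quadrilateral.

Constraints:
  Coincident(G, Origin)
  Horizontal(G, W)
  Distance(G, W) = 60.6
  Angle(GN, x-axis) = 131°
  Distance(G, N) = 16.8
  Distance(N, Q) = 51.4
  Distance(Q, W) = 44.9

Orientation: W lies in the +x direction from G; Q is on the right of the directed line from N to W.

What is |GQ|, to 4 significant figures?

34.61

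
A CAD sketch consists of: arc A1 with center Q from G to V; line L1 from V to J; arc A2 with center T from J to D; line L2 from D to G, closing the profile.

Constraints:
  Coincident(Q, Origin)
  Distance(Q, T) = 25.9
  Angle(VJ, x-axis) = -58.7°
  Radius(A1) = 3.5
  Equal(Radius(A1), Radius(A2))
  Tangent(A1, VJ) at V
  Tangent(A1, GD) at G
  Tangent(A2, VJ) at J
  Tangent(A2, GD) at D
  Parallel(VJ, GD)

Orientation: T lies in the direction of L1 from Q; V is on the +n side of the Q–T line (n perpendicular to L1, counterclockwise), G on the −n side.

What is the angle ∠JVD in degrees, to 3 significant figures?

15.1°

Tangency of A1 to both parallel lines with radius 3.5 puts V and G at Q ± 3.5·n: V = (2.99, 1.82), G = (-2.99, -1.82). Equal radii place J and D the same way about T: J = T + 3.5·n = (16.4, -20.3), D = T − 3.5·n = (10.5, -23.9). Then cos ∠JVD = VJ·VD / (|VJ||VD|), giving 15.1°.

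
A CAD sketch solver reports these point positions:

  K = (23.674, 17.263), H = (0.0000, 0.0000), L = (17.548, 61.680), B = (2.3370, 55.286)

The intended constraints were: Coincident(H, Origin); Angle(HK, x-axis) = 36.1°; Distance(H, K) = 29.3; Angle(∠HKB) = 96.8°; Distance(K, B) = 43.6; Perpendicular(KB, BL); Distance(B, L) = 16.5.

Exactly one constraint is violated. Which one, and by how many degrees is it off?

Perpendicular(KB, BL) — off by 6.50°.

H = (0.00, 0.00) ✓; HK at 36.10° ✓; |HK| = 29.30 ✓; ∠HKB = 96.80° ✓; |KB| = 43.60 ✓; ∠(KB, BL) = 96.50° ✗; |BL| = 16.50 ✓.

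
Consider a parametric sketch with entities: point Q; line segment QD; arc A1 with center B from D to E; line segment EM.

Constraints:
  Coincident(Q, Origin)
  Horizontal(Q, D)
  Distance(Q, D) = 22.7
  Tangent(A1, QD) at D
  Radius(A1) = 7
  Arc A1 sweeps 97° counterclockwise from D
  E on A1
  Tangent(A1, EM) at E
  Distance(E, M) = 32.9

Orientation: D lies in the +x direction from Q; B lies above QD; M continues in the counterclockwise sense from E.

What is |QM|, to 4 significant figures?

47.94

Q is at the origin; Q and D share the same y with |QD| = 22.7 and D on the +x side, so D = (22.70, 0.000). Since A1 is tangent to QD there, BD ⟂ QD, so B = D + (0, 7) = (22.70, 7.000). On A1, D sits at bearing -90° from B; a 97° counterclockwise sweep puts E at bearing 7°, so E = B + 7.0·(cos 7°, sin 7°) = (29.65, 7.853). A1 meets EM tangentially, so BE is at right angles to EM, so EM runs along (−sin 7°, cos 7°); with |EM| = 32.9, M = (25.64, 40.51). Then |QM| = |M − Q| = 47.94.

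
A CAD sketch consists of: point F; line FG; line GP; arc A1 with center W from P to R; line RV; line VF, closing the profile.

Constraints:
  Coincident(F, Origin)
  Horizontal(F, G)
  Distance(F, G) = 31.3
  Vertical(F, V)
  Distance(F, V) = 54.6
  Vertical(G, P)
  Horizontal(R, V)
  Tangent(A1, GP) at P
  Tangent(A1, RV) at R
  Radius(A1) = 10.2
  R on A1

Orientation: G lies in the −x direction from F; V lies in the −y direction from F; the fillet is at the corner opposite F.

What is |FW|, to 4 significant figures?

49.16

F is at the origin; F and G share the same y with |FG| = 31.3 and G on the −x side, so G = (-31.30, 0.000). FV is vertical with |FV| = 54.6 and V on the −y side, so V = (0.000, -54.60). The virtual corner opposite F is at (-31.30, -54.60). The tangent condition forces WP to be normal to GP and the tangent condition forces WR to be normal to RV, with radius 10.2, so the center W sits 10.2 in from both sides at W = (-21.10, -44.40). Then |FW| = |W − F| = 49.16.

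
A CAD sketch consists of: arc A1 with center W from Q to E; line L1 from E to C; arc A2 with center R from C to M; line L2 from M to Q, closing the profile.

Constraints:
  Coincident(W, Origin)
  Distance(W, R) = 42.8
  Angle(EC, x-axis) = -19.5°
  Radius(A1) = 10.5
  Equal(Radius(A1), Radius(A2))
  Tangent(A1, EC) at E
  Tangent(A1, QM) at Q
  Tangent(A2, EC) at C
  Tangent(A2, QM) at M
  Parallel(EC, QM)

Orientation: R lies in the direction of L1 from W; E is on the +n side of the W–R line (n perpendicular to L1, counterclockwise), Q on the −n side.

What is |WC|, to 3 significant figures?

44.1

The slot axis is L1's direction at -19.5°, so u = (cos -19.5°, sin -19.5°) = (0.943, -0.334) and n = (−sin -19.5°, cos -19.5°) = (0.334, 0.943). W is at the origin and R lies 42.8 along u from W, so R = 42.8·u = (40.3, -14.3). Tangency of A1 to both parallel lines with radius 10.5 puts E and Q at W ± 10.5·n: E = (3.50, 9.90), Q = (-3.50, -9.90). Equal radii place C and M the same way about R: C = R + 10.5·n = (43.9, -4.39), M = R − 10.5·n = (36.8, -24.2). Then |WC| = |C − W| = 44.1.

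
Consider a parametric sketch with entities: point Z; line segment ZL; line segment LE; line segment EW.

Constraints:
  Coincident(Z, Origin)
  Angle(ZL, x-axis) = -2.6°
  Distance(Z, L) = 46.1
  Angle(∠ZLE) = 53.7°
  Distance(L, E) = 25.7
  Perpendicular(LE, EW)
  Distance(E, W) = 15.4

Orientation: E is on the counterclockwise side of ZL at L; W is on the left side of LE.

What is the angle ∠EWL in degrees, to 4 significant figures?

59.07°

Z is at the origin; ZL runs at -2.6° with length 46.1, so L = 46.1·(cos -2.6°, sin -2.6°) = (46.05, -2.091). ∠ZLE = 53.7°, so LE runs at -2.6° + (180° − 53.7°) = 123.7° from the x-axis; with |LE| = 25.7, E = L + 25.7·(cos 123.7°, sin 123.7°) = (31.79, 19.29). LE is perpendicular to EW; with |EW| = 15.4 on the left of LE, W = E + 15.4·(-0.8320, -0.5548) = (18.98, 10.75). Then cos ∠EWL = WE·WL / (|WE||WL|), giving 59.07°.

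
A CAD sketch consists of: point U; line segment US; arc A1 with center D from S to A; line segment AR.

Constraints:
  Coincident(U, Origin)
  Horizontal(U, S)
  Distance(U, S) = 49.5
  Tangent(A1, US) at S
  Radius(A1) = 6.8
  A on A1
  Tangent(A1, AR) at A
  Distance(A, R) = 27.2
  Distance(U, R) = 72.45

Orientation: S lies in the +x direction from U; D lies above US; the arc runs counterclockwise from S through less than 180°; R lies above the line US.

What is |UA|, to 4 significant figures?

55.93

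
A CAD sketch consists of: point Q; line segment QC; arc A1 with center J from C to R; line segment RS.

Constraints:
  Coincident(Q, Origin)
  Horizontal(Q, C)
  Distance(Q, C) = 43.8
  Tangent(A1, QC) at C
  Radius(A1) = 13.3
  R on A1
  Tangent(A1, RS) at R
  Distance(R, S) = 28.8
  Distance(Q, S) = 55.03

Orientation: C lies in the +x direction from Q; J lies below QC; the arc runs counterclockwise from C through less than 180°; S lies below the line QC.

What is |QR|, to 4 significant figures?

33.97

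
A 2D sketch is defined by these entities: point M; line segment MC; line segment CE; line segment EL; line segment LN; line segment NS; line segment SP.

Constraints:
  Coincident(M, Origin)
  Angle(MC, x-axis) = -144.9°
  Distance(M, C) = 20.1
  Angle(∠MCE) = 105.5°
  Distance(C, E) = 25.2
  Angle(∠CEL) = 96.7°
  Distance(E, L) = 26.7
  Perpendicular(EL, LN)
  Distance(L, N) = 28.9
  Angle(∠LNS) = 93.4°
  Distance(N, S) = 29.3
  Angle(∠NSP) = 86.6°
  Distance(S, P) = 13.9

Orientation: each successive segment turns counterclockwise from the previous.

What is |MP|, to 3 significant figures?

24.2

M is at the origin; MC runs at -144.9° with length 20.1, so C = (-16.4, -11.6). ∠MCE = 105.5° gives CE at -70.4° from the x-axis; with |CE| = 25.2, E = (-7.99, -35.3). ∠CEL = 96.7° gives EL at 12.9° from the x-axis; with |EL| = 26.7, L = (18.0, -29.3). The perpendicularity gives LN at right angles to EL, so LN runs at 103°; with |LN| = 28.9, N = (11.6, -1.17). ∠LNS = 93.4° gives NS at -170° from the x-axis; with |NS| = 29.3, S = (-17.3, -6.00). ∠NSP = 86.6° gives SP at -77.1° from the x-axis; with |SP| = 13.9, P = (-14.2, -19.6). Then |MP| = |P − M| = 24.2.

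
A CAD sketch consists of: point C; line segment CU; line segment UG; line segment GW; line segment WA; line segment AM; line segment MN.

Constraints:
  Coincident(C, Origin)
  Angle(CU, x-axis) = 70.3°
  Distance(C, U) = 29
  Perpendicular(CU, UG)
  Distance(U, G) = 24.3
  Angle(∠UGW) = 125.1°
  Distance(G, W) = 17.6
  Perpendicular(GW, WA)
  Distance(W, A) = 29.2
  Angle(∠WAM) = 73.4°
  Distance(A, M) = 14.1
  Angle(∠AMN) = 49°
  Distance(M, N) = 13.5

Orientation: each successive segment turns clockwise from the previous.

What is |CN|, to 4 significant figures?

19.48

C is at the origin; CU runs at 70.3° with length 29.0, so U = (9.776, 27.30). CU is perpendicular to UG, so UG runs at -19.70°; with |UG| = 24.3, G = (32.65, 19.11). ∠UGW = 125.1° gives GW at -74.60° from the x-axis; with |GW| = 17.6, W = (37.33, 2.143). The perpendicularity gives WA at right angles to GW, so WA runs at -164.6°; with |WA| = 29.2, A = (9.176, -5.611). ∠WAM = 73.4° gives AM at 88.80° from the x-axis; with |AM| = 14.1, M = (9.471, 8.486). ∠AMN = 49.0° gives MN at -42.20° from the x-axis; with |MN| = 13.5, N = (19.47, -0.5824). Then |CN| = |N − C| = 19.48.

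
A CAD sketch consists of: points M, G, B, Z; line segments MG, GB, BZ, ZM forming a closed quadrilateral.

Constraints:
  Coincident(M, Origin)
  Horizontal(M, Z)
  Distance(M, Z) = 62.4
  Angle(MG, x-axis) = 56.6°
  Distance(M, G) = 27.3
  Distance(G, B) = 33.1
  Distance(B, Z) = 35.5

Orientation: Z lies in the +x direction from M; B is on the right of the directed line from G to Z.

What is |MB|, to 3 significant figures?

28.8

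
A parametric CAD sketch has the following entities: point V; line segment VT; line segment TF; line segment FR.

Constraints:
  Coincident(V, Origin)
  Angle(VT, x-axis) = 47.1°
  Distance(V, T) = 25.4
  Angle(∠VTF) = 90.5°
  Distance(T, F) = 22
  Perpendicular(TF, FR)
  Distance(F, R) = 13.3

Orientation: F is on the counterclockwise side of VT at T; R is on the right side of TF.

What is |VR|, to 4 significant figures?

44.63

∠VTF = 90.5°, so TF runs at 47.1° + (180° − 90.5°) = 136.6° from the x-axis; with |TF| = 22.0, F = T + 22.0·(cos 136.6°, sin 136.6°) = (1.306, 33.72). TF ⟂ FR; with |FR| = 13.3 on the right of TF, R = F + 13.3·(0.6871, 0.7266) = (10.44, 43.39). Then |VR| = |R − V| = 44.63.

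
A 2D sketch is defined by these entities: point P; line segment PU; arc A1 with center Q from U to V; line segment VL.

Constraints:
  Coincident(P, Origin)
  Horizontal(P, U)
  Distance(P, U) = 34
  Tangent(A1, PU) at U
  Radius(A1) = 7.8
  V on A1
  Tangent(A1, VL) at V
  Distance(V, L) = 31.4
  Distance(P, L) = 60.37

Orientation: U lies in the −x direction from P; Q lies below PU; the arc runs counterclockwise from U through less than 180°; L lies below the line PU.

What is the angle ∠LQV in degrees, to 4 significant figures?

76.05°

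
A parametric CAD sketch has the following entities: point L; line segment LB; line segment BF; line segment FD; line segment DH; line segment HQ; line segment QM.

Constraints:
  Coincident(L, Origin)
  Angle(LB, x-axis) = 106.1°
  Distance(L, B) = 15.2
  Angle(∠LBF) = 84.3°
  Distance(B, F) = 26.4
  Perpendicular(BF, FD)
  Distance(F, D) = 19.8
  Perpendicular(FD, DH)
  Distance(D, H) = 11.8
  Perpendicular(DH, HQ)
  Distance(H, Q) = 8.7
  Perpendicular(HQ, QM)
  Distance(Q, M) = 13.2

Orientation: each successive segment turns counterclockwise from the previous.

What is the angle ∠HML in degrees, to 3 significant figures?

24.7°

The perpendicularity gives HQ at right angles to DH, so HQ runs at 112°; with |HQ| = 8.7, Q = (-13.6, -1.12). The perpendicularity gives QM at right angles to HQ, so QM runs at -158°; with |QM| = 13.2, M = (-25.9, -6.03). Then cos ∠HML = MH·ML / (|MH||ML|), giving 24.7°.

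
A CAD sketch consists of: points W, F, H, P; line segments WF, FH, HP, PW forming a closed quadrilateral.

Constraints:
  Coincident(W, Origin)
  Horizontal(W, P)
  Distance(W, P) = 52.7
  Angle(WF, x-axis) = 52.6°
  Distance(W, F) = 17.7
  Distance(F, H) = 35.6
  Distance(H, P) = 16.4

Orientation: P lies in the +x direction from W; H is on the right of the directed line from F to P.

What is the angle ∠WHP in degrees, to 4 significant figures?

137.8°

W is at the origin; W and P share the same y with |WP| = 52.7 and P in +x, so P = (52.7, 0). WF runs at 52.6° with |WF| = 17.7, so F = (10.75, 14.06). H is determined by |FH| = 35.6 and |HP| = 16.4 together: it lies at the intersection of circle(F, 35.6) and circle(P, 16.4). With |FP| = 44.24, the foot of the radical line on FP is 33.40 from F and the perpendicular offset is √(35.6² − 33.40²) = 12.31. Taking the right-of-FP solution: H = (38.51, -8.225).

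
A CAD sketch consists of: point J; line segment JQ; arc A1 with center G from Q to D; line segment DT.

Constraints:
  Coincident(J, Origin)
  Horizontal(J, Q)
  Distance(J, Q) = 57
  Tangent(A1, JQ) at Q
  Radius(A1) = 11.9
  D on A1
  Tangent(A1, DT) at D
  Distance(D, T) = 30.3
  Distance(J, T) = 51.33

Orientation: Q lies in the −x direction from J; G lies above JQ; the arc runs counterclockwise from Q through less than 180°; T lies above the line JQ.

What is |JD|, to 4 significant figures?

46.45

Checks: |JQ| = 57.00 ✓; ∠(GQ, QJ) = 90.00° ✓; |GD| = 11.90 ✓; ∠(GD, DT) = 90.00° ✓; |DT| = 30.30 ✓; |JT| = 51.33 ✓.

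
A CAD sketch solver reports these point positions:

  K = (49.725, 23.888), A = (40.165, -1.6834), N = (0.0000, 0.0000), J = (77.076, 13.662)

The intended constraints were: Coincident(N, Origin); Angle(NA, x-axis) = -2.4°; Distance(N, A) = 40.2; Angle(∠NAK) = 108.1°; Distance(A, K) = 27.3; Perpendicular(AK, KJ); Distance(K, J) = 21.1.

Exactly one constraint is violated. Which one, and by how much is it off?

Distance(K, J) = 21.1 — off by 8.10.

N = (0.00, 0.00) ✓; NA at -2.400° ✓; |NA| = 40.20 ✓; ∠NAK = 108.1° ✓; |AK| = 27.30 ✓; ∠(AK, KJ) = 90.00° ✓; |KJ| = 29.20 ✗.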